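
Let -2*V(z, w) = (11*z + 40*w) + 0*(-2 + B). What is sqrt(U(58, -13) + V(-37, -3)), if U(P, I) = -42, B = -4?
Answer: sqrt(886)/2 ≈ 14.883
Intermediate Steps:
V(z, w) = -20*w - 11*z/2 (V(z, w) = -((11*z + 40*w) + 0*(-2 - 4))/2 = -((11*z + 40*w) + 0*(-6))/2 = -((11*z + 40*w) + 0)/2 = -(11*z + 40*w)/2 = -20*w - 11*z/2)
sqrt(U(58, -13) + V(-37, -3)) = sqrt(-42 + (-20*(-3) - 11/2*(-37))) = sqrt(-42 + (60 + 407/2)) = sqrt(-42 + 527/2) = sqrt(443/2) = sqrt(886)/2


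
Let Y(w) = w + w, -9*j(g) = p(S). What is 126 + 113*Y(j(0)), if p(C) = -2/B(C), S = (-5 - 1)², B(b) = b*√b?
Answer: 61349/486 ≈ 126.23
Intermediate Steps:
B(b) = b^(3/2)
S = 36 (S = (-6)² = 36)
p(C) = -2/C^(3/2)
j(g) = 1/972 (j(g) = -(-2)/(9*36^(3/2)) = -(-2)/(9*216) = -⅑*(-1/108) = 1/972)
Y(w) = 2*w
126 + 113*Y(j(0)) = 126 + 113*(2*(1/972)) = 126 + 113*(1/486) = 126 + 113/486 = 61349/486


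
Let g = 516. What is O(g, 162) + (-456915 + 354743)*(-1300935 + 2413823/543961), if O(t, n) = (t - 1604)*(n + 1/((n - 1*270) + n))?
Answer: 1952166981802625312/14686947 ≈ 1.3292e+11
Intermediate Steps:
O(t, n) = (-1604 + t)*(n + 1/(-270 + 2*n)) (O(t, n) = (-1604 + t)*(n + 1/((n - 270) + n)) = (-1604 + t)*(n + 1/((-270 + n) + n)) = (-1604 + t)*(n + 1/(-270 + 2*n)))
O(g, 162) + (-456915 + 354743)*(-1300935 + 2413823/543961) = (-802 + (½)*516 - 1604*162² + 216540*162 + 516*162² - 135*162*516)/(-135 + 162) + (-456915 + 354743)*(-1300935 + 2413823/543961) = (-802 + 258 - 1604*26244 + 35079480 + 516*26244 - 11284920)/27 - 102172*(-1300935 + 2413823*(1/543961)) = (-802 + 258 - 42095376 + 35079480 + 13541904 - 11284920)/27 - 102172*(-1300935 + 2413823/543961) = (1/27)*(-4759456) - 102172*(-707655489712/543961) = -4759456/27 + 72302576694854464/543961 = 1952166981802625312/14686947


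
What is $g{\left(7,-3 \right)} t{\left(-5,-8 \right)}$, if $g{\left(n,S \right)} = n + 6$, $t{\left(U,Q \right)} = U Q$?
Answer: $520$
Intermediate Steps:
$t{\left(U,Q \right)} = Q U$
$g{\left(n,S \right)} = 6 + n$
$g{\left(7,-3 \right)} t{\left(-5,-8 \right)} = \left(6 + 7\right) \left(\left(-8\right) \left(-5\right)\right) = 13 \cdot 40 = 520$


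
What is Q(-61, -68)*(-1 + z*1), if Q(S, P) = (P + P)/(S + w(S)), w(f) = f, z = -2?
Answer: -204/61 ≈ -3.3443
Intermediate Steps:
Q(S, P) = P/S (Q(S, P) = (P + P)/(S + S) = (2*P)/((2*S)) = (2*P)*(1/(2*S)) = P/S)
Q(-61, -68)*(-1 + z*1) = (-68/(-61))*(-1 - 2*1) = (-68*(-1/61))*(-1 - 2) = (68/61)*(-3) = -204/61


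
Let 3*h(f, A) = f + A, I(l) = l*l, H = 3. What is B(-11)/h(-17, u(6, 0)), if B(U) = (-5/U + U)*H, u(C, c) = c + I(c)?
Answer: 1044/187 ≈ 5.5829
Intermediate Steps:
I(l) = l**2
u(C, c) = c + c**2
B(U) = -15/U + 3*U (B(U) = (-5/U + U)*3 = (U - 5/U)*3 = -15/U + 3*U)
h(f, A) = A/3 + f/3 (h(f, A) = (f + A)/3 = (A + f)/3 = A/3 + f/3)
B(-11)/h(-17, u(6, 0)) = (-15/(-11) + 3*(-11))/((0*(1 + 0))/3 + (1/3)*(-17)) = (-15*(-1/11) - 33)/((0*1)/3 - 17/3) = (15/11 - 33)/((1/3)*0 - 17/3) = -348/(11*(0 - 17/3)) = -348/(11*(-17/3)) = -348/11*(-3/17) = 1044/187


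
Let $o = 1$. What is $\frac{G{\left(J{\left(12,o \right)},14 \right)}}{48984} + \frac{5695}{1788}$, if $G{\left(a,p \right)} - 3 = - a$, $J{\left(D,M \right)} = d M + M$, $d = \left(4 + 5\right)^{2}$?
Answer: $\frac{7745073}{2432872} \approx 3.1835$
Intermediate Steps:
$d = 81$ ($d = 9^{2} = 81$)
$J{\left(D,M \right)} = 82 M$ ($J{\left(D,M \right)} = 81 M + M = 82 M$)
$G{\left(a,p \right)} = 3 - a$
$\frac{G{\left(J{\left(12,o \right)},14 \right)}}{48984} + \frac{5695}{1788} = \frac{3 - 82 \cdot 1}{48984} + \frac{5695}{1788} = \left(3 - 82\right) \frac{1}{48984} + 5695 \cdot \frac{1}{1788} = \left(3 - 82\right) \frac{1}{48984} + \frac{5695}{1788} = \left(-79\right) \frac{1}{48984} + \frac{5695}{1788} = - \frac{79}{48984} + \frac{5695}{1788} = \frac{7745073}{2432872}$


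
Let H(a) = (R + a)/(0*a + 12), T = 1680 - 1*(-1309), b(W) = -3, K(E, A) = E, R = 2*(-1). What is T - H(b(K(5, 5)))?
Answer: 35873/12 ≈ 2989.4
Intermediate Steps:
R = -2
T = 2989 (T = 1680 + 1309 = 2989)
H(a) = -⅙ + a/12 (H(a) = (-2 + a)/(0*a + 12) = (-2 + a)/(0 + 12) = (-2 + a)/12 = (-2 + a)*(1/12) = -⅙ + a/12)
T - H(b(K(5, 5))) = 2989 - (-⅙ + (1/12)*(-3)) = 2989 - (-⅙ - ¼) = 2989 - 1*(-5/12) = 2989 + 5/12 = 35873/12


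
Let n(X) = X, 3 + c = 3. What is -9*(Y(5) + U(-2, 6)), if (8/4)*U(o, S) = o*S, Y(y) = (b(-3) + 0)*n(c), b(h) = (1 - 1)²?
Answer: 54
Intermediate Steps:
c = 0 (c = -3 + 3 = 0)
b(h) = 0 (b(h) = 0² = 0)
Y(y) = 0 (Y(y) = (0 + 0)*0 = 0*0 = 0)
U(o, S) = S*o/2 (U(o, S) = (o*S)/2 = (S*o)/2 = S*o/2)
-9*(Y(5) + U(-2, 6)) = -9*(0 + (½)*6*(-2)) = -9*(0 - 6) = -9*(-6) = 54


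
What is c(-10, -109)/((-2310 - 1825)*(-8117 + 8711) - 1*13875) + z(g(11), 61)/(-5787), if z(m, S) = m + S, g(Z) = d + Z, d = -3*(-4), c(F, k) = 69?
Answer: -23098307/1588251795 ≈ -0.014543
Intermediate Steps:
d = 12
g(Z) = 12 + Z
z(m, S) = S + m
c(-10, -109)/((-2310 - 1825)*(-8117 + 8711) - 1*13875) + z(g(11), 61)/(-5787) = 69/((-2310 - 1825)*(-8117 + 8711) - 1*13875) + (61 + (12 + 11))/(-5787) = 69/(-4135*594 - 13875) + (61 + 23)*(-1/5787) = 69/(-2456190 - 13875) + 84*(-1/5787) = 69/(-2470065) - 28/1929 = 69*(-1/2470065) - 28/1929 = -23/823355 - 28/1929 = -23098307/1588251795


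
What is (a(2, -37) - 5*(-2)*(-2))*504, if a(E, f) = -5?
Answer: -12600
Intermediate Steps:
(a(2, -37) - 5*(-2)*(-2))*504 = (-5 - 5*(-2)*(-2))*504 = (-5 + 10*(-2))*504 = (-5 - 20)*504 = -25*504 = -12600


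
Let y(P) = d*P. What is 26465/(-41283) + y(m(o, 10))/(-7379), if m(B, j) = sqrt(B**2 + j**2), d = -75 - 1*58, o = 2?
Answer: -26465/41283 + 266*sqrt(26)/7379 ≈ -0.45725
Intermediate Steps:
d = -133 (d = -75 - 58 = -133)
y(P) = -133*P
26465/(-41283) + y(m(o, 10))/(-7379) = 26465/(-41283) - 133*sqrt(2**2 + 10**2)/(-7379) = 26465*(-1/41283) - 133*sqrt(4 + 100)*(-1/7379) = -26465/41283 - 266*sqrt(26)*(-1/7379) = -26465/41283 + 266*sqrt(26)/7379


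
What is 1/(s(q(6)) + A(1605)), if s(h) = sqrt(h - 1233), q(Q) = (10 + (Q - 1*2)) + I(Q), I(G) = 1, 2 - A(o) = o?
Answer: -229/367261 - I*sqrt(1218)/2570827 ≈ -0.00062353 - 1.3575e-5*I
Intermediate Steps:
A(o) = 2 - o
q(Q) = 9 + Q (q(Q) = (10 + (Q - 1*2)) + 1 = (10 + (Q - 2)) + 1 = (10 + (-2 + Q)) + 1 = (8 + Q) + 1 = 9 + Q)
s(h) = sqrt(-1233 + h)
1/(s(q(6)) + A(1605)) = 1/(sqrt(-1233 + (9 + 6)) + (2 - 1*1605)) = 1/(sqrt(-1233 + 15) + (2 - 1605)) = 1/(sqrt(-1218) - 1603) = 1/(I*sqrt(1218) - 1603) = 1/(-1603 + I*sqrt(1218))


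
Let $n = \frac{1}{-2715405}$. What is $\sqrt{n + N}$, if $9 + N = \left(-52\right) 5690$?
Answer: $\frac{i \sqrt{2181715146855258630}}{2715405} \approx 543.96 i$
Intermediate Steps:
$n = - \frac{1}{2715405} \approx -3.6827 \cdot 10^{-7}$
$N = -295889$ ($N = -9 - 295880 = -295889$)
$\sqrt{n + N} = \sqrt{- \frac{1}{2715405} - 295889} = \sqrt{- \frac{803458470046}{2715405}} = \frac{i \sqrt{2181715146855258630}}{2715405}$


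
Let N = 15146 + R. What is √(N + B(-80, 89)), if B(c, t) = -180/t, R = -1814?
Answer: 8*√1649793/89 ≈ 115.46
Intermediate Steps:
N = 13332 (N = 15146 - 1814 = 13332)
√(N + B(-80, 89)) = √(13332 - 180/89) = √(1186368/89) = 8*√1649793/89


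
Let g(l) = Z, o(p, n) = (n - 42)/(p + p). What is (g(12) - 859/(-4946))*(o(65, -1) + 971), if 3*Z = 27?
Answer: 5725482751/642980 ≈ 8904.6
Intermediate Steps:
Z = 9 (Z = (⅓)*27 = 9)
o(p, n) = (-42 + n)/(2*p) (o(p, n) = (-42 + n)/((2*p)) = (-42 + n)*(1/(2*p)) = (-42 + n)/(2*p))
g(l) = 9
(g(12) - 859/(-4946))*(o(65, -1) + 971) = (9 - 859/(-4946))*((½)*(-42 - 1)/65 + 971) = (9 - 859*(-1/4946))*((½)*(1/65)*(-43) + 971) = (9 + 859/4946)*(-43/130 + 971) = (45373/4946)*(126187/130) = 5725482751/642980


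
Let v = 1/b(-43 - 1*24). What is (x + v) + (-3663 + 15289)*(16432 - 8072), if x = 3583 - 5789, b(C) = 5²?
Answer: 2429778851/25 ≈ 9.7191e+7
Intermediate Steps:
b(C) = 25
v = 1/25 ≈ 0.040000
x = -2206
(x + v) + (-3663 + 15289)*(16432 - 8072) = (-2206 + 1/25) + (-3663 + 15289)*(16432 - 8072) = -55149/25 + 11626*8360 = -55149/25 + 97193360 = 2429778851/25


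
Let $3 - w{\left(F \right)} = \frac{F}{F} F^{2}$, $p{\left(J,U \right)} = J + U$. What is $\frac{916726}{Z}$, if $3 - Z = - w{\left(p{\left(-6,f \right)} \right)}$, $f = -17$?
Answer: $- \frac{916726}{523} \approx -1752.8$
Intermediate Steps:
$w{\left(F \right)} = 3 - F^{2}$ ($w{\left(F \right)} = 3 - \frac{F}{F} F^{2} = 3 - 1 F^{2} = 3 - F^{2}$)
$Z = -523$ ($Z = 3 - - (3 - \left(-6 - 17\right)^{2}) = 3 - - (3 - \left(-23\right)^{2}) = 3 - - (3 - 529) = 3 - \left(-1\right) \left(-526\right) = 3 - 526 = -523$)
$\frac{916726}{Z} = \frac{916726}{-523} = 916726 \left(- \frac{1}{523}\right) = - \frac{916726}{523}$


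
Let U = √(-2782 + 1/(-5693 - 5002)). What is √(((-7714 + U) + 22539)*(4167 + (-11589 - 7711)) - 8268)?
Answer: √(-25662402773193825 - 161847435*I*√318213586245)/10695 ≈ 26.644 - 14979.0*I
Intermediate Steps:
U = I*√318213586245/10695 (U = √(-2782 + 1/(-10695)) = √(-2782 - 1/10695) = √(-29753491/10695) = I*√318213586245/10695 ≈ 52.745*I)
√(((-7714 + U) + 22539)*(4167 + (-11589 - 7711)) - 8268) = √(((-7714 + I*√318213586245/10695) + 22539)*(4167 + (-11589 - 7711)) - 8268) = √((14825 + I*√318213586245/10695)*(4167 - 19300) - 8268) = √((14825 + I*√318213586245/10695)*(-15133) - 8268) = √((-224346725 - 15133*I*√318213586245/10695) - 8268) = √(-224354993 - 15133*I*√318213586245/10695)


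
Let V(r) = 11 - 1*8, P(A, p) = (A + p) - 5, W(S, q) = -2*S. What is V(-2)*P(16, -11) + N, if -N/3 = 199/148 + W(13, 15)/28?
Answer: -1293/1036 ≈ -1.2481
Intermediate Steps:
P(A, p) = -5 + A + p
V(r) = 3 (V(r) = 11 - 8 = 3)
N = -1293/1036 (N = -3*(199/148 - 2*13/28) = -3*(199*(1/148) - 26*1/28) = -3*(199/148 - 13/14) = -3*431/1036 = -1293/1036 ≈ -1.2481)
V(-2)*P(16, -11) + N = 3*(-5 + 16 - 11) - 1293/1036 = 3*0 - 1293/1036 = 0 - 1293/1036 = -1293/1036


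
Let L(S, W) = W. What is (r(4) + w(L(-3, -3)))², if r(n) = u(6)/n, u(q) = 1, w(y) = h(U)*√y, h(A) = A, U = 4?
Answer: -767/16 + 2*I*√3 ≈ -47.938 + 3.4641*I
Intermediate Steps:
w(y) = 4*√y
r(n) = 1/n
(r(4) + w(L(-3, -3)))² = (1/4 + 4*√(-3))² = (¼ + 4*(I*√3))² = (¼ + 4*I*√3)²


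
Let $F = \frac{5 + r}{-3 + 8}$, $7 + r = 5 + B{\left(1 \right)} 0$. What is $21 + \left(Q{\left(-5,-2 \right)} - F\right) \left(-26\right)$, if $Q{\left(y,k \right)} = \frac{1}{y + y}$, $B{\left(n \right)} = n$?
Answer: $\frac{196}{5} \approx 39.2$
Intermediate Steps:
$Q{\left(y,k \right)} = \frac{1}{2 y}$
$r = -2$ ($r = -7 + \left(5 + 1 \cdot 0\right) = -7 + \left(5 + 0\right) = -7 + 5 = -2$)
$F = \frac{3}{5}$ ($F = \frac{5 - 2}{-3 + 8} = \frac{3}{5} \approx 0.6$)
$21 + \left(Q{\left(-5,-2 \right)} - F\right) \left(-26\right) = 21 + \left(\frac{1}{2 \left(-5\right)} - \frac{3}{5}\right) \left(-26\right) = 21 + \left(\frac{1}{2} \left(- \frac{1}{5}\right) - \frac{3}{5}\right) \left(-26\right) = 21 + \left(- \frac{1}{10} - \frac{3}{5}\right) \left(-26\right) = 21 - - \frac{91}{5} = 21 + \frac{91}{5} = \frac{196}{5}$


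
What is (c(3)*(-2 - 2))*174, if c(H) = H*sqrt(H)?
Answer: -2088*sqrt(3) ≈ -3616.5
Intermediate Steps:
c(H) = H**(3/2)
(c(3)*(-2 - 2))*174 = (3**(3/2)*(-2 - 2))*174 = ((3*sqrt(3))*(-4))*174 = -12*sqrt(3)*174 = -2088*sqrt(3)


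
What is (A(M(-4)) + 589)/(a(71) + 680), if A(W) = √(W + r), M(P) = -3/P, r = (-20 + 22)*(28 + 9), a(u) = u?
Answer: 589/751 + √299/1502 ≈ 0.79580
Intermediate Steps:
r = 74 (r = 2*37 = 74)
A(W) = √(74 + W) (A(W) = √(W + 74) = √(74 + W))
(A(M(-4)) + 589)/(a(71) + 680) = (√(74 - 3/(-4)) + 589)/(71 + 680) = (√(74 - 3*(-¼)) + 589)/751 = (√(74 + ¾) + 589)*(1/751) = (√(299/4) + 589)*(1/751) = (√299/2 + 589)*(1/751) = (589 + √299/2)*(1/751) = 589/751 + √299/1502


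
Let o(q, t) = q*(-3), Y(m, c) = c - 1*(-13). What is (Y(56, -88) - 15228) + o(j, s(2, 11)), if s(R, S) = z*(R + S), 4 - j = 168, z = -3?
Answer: -14811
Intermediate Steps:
j = -164 (j = 4 - 1*168 = 4 - 168 = -164)
Y(m, c) = 13 + c (Y(m, c) = c + 13 = 13 + c)
s(R, S) = -3*R - 3*S (s(R, S) = -3*(R + S) = -3*R - 3*S)
o(q, t) = -3*q
(Y(56, -88) - 15228) + o(j, s(2, 11)) = ((13 - 88) - 15228) - 3*(-164) = (-75 - 15228) + 492 = -15303 + 492 = -14811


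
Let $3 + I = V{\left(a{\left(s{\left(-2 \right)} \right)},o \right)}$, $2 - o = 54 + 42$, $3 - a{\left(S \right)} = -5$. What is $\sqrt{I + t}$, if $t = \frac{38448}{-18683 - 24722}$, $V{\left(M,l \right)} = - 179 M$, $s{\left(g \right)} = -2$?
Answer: $\frac{i \sqrt{2705200261315}}{43405} \approx 37.893 i$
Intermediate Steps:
$a{\left(S \right)} = 8$ ($a{\left(S \right)} = 3 - -5 = 3 + 5 = 8$)
$o = -94$ ($o = 2 - \left(54 + 42\right) = 2 - 96 = -94$)
$t = - \frac{38448}{43405}$ ($t = \frac{38448}{-43405} = 38448 \left(- \frac{1}{43405}\right) = - \frac{38448}{43405} \approx -0.8858$)
$I = -1435$ ($I = -3 - 1432 = -1435$)
$\sqrt{I + t} = \sqrt{-1435 - \frac{38448}{43405}} = \sqrt{- \frac{62324623}{43405}} = \frac{i \sqrt{2705200261315}}{43405}$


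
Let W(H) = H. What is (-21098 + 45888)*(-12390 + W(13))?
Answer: -306825830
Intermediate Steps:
(-21098 + 45888)*(-12390 + W(13)) = (-21098 + 45888)*(-12390 + 13) = 24790*(-12377) = -306825830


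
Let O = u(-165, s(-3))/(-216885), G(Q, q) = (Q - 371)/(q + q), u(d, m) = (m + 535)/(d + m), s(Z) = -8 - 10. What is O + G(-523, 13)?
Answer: -17741403164/515969415 ≈ -34.385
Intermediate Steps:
s(Z) = -18
u(d, m) = (535 + m)/(d + m)
G(Q, q) = (-371 + Q)/(2*q) (G(Q, q) = (-371 + Q)/((2*q)) = (-371 + Q)*(1/(2*q)) = (-371 + Q)/(2*q))
O = 517/39689955 (O = ((535 - 18)/(-165 - 18))/(-216885) = (517/(-183))*(-1/216885) = -1/183*517*(-1/216885) = -517/183*(-1/216885) = 517/39689955 ≈ 1.3026e-5)
O + G(-523, 13) = 517/39689955 + (½)*(-371 - 523)/13 = 517/39689955 + (½)*(1/13)*(-894) = 517/39689955 - 447/13 = -17741403164/515969415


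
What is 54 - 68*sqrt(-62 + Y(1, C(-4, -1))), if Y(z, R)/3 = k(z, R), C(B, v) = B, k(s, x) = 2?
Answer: 54 - 136*I*sqrt(14) ≈ 54.0 - 508.87*I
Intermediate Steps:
Y(z, R) = 6 (Y(z, R) = 3*2 = 6)
54 - 68*sqrt(-62 + Y(1, C(-4, -1))) = 54 - 68*sqrt(-62 + 6) = 54 - 136*I*sqrt(14)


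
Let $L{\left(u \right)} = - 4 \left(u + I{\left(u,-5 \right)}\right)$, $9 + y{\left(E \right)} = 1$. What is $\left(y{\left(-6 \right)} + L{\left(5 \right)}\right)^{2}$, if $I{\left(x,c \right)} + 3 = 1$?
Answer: $400$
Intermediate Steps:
$I{\left(x,c \right)} = -2$ ($I{\left(x,c \right)} = -3 + 1 = -2$)
$y{\left(E \right)} = -8$ ($y{\left(E \right)} = -9 + 1 = -8$)
$L{\left(u \right)} = 8 - 4 u$ ($L{\left(u \right)} = - 4 \left(u - 2\right) = - 4 \left(-2 + u\right) = 8 - 4 u$)
$\left(y{\left(-6 \right)} + L{\left(5 \right)}\right)^{2} = \left(-8 + \left(8 - 20\right)\right)^{2} = \left(-8 - 12\right)^{2} = \left(-20\right)^{2} = 400$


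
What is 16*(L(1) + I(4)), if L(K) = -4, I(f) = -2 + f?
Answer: -32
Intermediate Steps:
16*(L(1) + I(4)) = 16*(-4 + (-2 + 4)) = 16*(-4 + 2) = 16*(-2) = -32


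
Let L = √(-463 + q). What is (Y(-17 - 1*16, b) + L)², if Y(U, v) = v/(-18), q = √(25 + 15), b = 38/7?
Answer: (19 - 63*I*√(463 - 2*√10))²/3969 ≈ -456.58 - 12.89*I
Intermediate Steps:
b = 38/7 (b = 38*(⅐) = 38/7 ≈ 5.4286)
q = 2*√10 (q = √40 = 2*√10 ≈ 6.3246)
Y(U, v) = -v/18 (Y(U, v) = v*(-1/18) = -v/18)
L = √(-463 + 2*√10) ≈ 21.37*I
(Y(-17 - 1*16, b) + L)² = (-1/18*38/7 + √(-463 + 2*√10))² = (-19/63 + √(-463 + 2*√10))²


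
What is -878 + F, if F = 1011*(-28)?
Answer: -29186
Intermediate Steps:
F = -28308
-878 + F = -878 - 28308 = -29186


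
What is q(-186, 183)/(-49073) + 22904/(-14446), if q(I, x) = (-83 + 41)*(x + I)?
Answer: -18157874/11434009 ≈ -1.5881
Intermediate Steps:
q(I, x) = -42*I - 42*x (q(I, x) = -42*(I + x) = -42*I - 42*x)
q(-186, 183)/(-49073) + 22904/(-14446) = (-42*(-186) - 42*183)/(-49073) + 22904/(-14446) = (7812 - 7686)*(-1/49073) + 22904*(-1/14446) = 126*(-1/49073) - 11452/7223 = -126/49073 - 11452/7223 = -18157874/11434009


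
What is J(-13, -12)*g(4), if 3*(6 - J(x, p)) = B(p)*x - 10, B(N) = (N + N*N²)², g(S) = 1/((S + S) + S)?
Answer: 9839707/9 ≈ 1.0933e+6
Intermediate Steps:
g(S) = 1/(3*S) (g(S) = 1/(2*S + S) = 1/(3*S))
B(N) = (N + N³)²
J(x, p) = 28/3 - x*p²*(1 + p²)²/3 (J(x, p) = 6 - ((p²*(1 + p²)²)*x - 10)/3 = 6 - (x*p²*(1 + p²)² - 10)/3 = 6 - (-10 + x*p²*(1 + p²)²)/3 = 6 + (10/3 - x*p²*(1 + p²)²/3) = 28/3 - x*p²*(1 + p²)²/3)
J(-13, -12)*g(4) = (28/3 - ⅓*(-13)*(-12)²*(1 + (-12)²)²)*((⅓)/4) = (28/3 - ⅓*(-13)*144*(1 + 144)²)*((⅓)*(¼)) = (28/3 - ⅓*(-13)*144*145²)*(1/12) = (28/3 - ⅓*(-13)*144*21025)*(1/12) = (28/3 + 13119600)*(1/12) = (39358828/3)*(1/12) = 9839707/9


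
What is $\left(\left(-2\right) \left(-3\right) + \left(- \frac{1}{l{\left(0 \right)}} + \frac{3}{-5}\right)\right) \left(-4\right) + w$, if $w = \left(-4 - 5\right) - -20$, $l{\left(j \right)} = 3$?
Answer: $- \frac{139}{15} \approx -9.2667$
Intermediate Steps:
$w = 11$ ($w = -9 + 20 = 11$)
$\left(\left(-2\right) \left(-3\right) + \left(- \frac{1}{l{\left(0 \right)}} + \frac{3}{-5}\right)\right) \left(-4\right) + w = \left(\left(-2\right) \left(-3\right) + \left(- \frac{1}{3} + \frac{3}{-5}\right)\right) \left(-4\right) + 11 = \left(6 + \left(\left(-1\right) \frac{1}{3} + 3 \left(- \frac{1}{5}\right)\right)\right) \left(-4\right) + 11 = \left(6 - \frac{14}{15}\right) \left(-4\right) + 11 = \frac{76}{15} \left(-4\right) + 11 = - \frac{304}{15} + 11 = - \frac{139}{15}$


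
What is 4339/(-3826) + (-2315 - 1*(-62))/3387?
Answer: -7772057/4319554 ≈ -1.7993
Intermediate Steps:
4339/(-3826) + (-2315 - 1*(-62))/3387 = 4339*(-1/3826) + (-2315 + 62)*(1/3387) = -4339/3826 - 2253*1/3387 = -4339/3826 - 751/1129 = -7772057/4319554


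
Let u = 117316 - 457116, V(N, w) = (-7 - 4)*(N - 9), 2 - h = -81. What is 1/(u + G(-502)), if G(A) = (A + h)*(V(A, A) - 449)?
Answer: -1/2506868 ≈ -3.9890e-7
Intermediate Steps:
h = 83 (h = 2 - 1*(-81) = 2 + 81 = 83)
V(N, w) = 99 - 11*N (V(N, w) = -11*(-9 + N) = 99 - 11*N)
G(A) = (-350 - 11*A)*(83 + A) (G(A) = (A + 83)*((99 - 11*A) - 449) = (83 + A)*(-350 - 11*A) = (-350 - 11*A)*(83 + A))
u = -339800
1/(u + G(-502)) = 1/(-339800 + (-29050 - 1263*(-502) - 11*(-502)²)) = 1/(-339800 + (-29050 + 634026 - 11*252004)) = 1/(-339800 + (-29050 + 634026 - 2772044)) = 1/(-339800 - 2167068) = 1/(-2506868) = -1/2506868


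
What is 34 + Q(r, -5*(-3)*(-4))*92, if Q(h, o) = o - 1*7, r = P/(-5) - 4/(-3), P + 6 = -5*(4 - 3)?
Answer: -6130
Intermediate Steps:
P = -11 (P = -6 - 5*(4 - 3) = -6 - 5*1 = -6 - 5 = -11)
r = 53/15 (r = -11/(-5) - 4/(-3) = -11*(-1/5) - 4*(-1/3) = 11/5 + 4/3 = 53/15 ≈ 3.5333)
Q(h, o) = -7 + o (Q(h, o) = o - 7 = -7 + o)
34 + Q(r, -5*(-3)*(-4))*92 = 34 + (-7 - 5*(-3)*(-4))*92 = 34 + (-7 + 15*(-4))*92 = 34 + (-7 - 60)*92 = 34 - 67*92 = 34 - 6164 = -6130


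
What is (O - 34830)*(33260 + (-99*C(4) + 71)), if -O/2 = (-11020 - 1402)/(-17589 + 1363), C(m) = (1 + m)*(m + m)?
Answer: -8299898374652/8113 ≈ -1.0230e+9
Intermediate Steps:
C(m) = 2*m*(1 + m) (C(m) = (1 + m)*(2*m) = 2*m*(1 + m))
O = -12422/8113 (O = -2*(-11020 - 1402)/(-17589 + 1363) = -(-24844)/(-16226) = -(-24844)*(-1)/16226 = -2*6211/8113 = -12422/8113 ≈ -1.5311)
(O - 34830)*(33260 + (-99*C(4) + 71)) = (-12422/8113 - 34830)*(33260 + (-198*4*(1 + 4) + 71)) = -282588212*(33260 + (-198*4*5 + 71))/8113 = -282588212*(33260 + (-99*40 + 71))/8113 = -282588212*(33260 + (-3960 + 71))/8113 = -282588212*(33260 - 3889)/8113 = -282588212/8113*29371 = -8299898374652/8113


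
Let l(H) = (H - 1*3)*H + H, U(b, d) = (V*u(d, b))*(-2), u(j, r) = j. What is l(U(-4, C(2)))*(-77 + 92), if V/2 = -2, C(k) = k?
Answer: 3360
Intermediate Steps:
V = -4 (V = 2*(-2) = -4)
U(b, d) = 8*d (U(b, d) = -4*d*(-2) = 8*d)
l(H) = H + H*(-3 + H) (l(H) = (H - 3)*H + H = (-3 + H)*H + H = H*(-3 + H) + H = H + H*(-3 + H))
l(U(-4, C(2)))*(-77 + 92) = ((8*2)*(-2 + 8*2))*(-77 + 92) = (16*(-2 + 16))*15 = (16*14)*15 = 224*15 = 3360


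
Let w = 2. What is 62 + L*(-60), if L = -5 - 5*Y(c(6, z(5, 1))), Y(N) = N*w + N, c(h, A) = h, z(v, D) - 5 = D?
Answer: 5762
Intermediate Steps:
z(v, D) = 5 + D
Y(N) = 3*N (Y(N) = N*2 + N = 2*N + N = 3*N)
L = -95 (L = -5 - 15*6 = -5 - 5*18 = -5 - 90 = -95)
62 + L*(-60) = 62 - 95*(-60) = 62 + 5700 = 5762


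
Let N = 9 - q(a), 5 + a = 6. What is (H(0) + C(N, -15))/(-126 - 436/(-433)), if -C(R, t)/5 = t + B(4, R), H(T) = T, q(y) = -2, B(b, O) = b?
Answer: -23815/54122 ≈ -0.44002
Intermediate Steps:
a = 1 (a = -5 + 6 = 1)
N = 11 (N = 9 - 1*(-2) = 9 + 2 = 11)
C(R, t) = -20 - 5*t (C(R, t) = -5*(t + 4) = -5*(4 + t) = -20 - 5*t)
(H(0) + C(N, -15))/(-126 - 436/(-433)) = (0 + (-20 - 5*(-15)))/(-126 - 436/(-433)) = (0 + (-20 + 75))/(-126 - 436*(-1/433)) = (0 + 55)/(-126 + 436/433) = 55/(-54122/433) = 55*(-433/54122) = -23815/54122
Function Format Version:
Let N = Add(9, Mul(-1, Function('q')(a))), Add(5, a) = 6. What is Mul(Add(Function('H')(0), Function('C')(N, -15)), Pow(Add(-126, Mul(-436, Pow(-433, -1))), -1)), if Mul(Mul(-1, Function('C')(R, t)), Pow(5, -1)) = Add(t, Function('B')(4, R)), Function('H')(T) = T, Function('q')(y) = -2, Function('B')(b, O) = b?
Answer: Rational(-23815, 54122) ≈ -0.44002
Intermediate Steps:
a = 1 (a = Add(-5, 6) = 1)
N = 11 (N = Add(9, Mul(-1, -2)) = Add(9, 2) = 11)
Function('C')(R, t) = Add(-20, Mul(-5, t)) (Function('C')(R, t) = Mul(-5, Add(t, 4)) = Mul(-5, Add(4, t)) = Add(-20, Mul(-5, t)))
Mul(Add(Function('H')(0), Function('C')(N, -15)), Pow(Add(-126, Mul(-436, Pow(-433, -1))), -1)) = Mul(Add(0, Add(-20, Mul(-5, -15))), Pow(Add(-126, Mul(-436, Pow(-433, -1))), -1)) = Mul(Add(0, Add(-20, 75)), Pow(Add(-126, Mul(-436, Rational(-1, 433))), -1)) = Mul(Add(0, 55), Pow(Add(-126, Rational(436, 433)), -1)) = Mul(55, Pow(Rational(-54122, 433), -1)) = Mul(55, Rational(-433, 54122)) = Rational(-23815, 54122)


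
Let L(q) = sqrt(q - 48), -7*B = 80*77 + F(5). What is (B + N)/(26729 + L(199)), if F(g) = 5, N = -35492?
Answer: -6805443961/5001075030 + 254609*sqrt(151)/5001075030 ≈ -1.3602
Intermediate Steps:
B = -6165/7 (B = -(80*77 + 5)/7 = -(6160 + 5)/7 = -1/7*6165 = -6165/7 ≈ -880.71)
L(q) = sqrt(-48 + q)
(B + N)/(26729 + L(199)) = (-6165/7 - 35492)/(26729 + sqrt(-48 + 199)) = -254609/(7*(26729 + sqrt(151)))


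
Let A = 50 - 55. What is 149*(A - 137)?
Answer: -21158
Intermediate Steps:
A = -5
149*(A - 137) = 149*(-5 - 137) = 149*(-142) = -21158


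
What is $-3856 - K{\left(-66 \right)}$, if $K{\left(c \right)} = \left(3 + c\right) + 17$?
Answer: $-3810$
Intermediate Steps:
$K{\left(c \right)} = 20 + c$
$-3856 - K{\left(-66 \right)} = -3856 - \left(20 - 66\right) = -3856 - -46 = -3856 + 46 = -3810$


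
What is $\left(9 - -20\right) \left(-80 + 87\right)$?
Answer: $203$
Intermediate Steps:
$\left(9 - -20\right) \left(-80 + 87\right) = \left(9 + 20\right) 7 = 29 \cdot 7 = 203$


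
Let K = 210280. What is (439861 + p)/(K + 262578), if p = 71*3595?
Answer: 347553/236429 ≈ 1.4700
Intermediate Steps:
p = 255245
(439861 + p)/(K + 262578) = (439861 + 255245)/(210280 + 262578) = 695106/472858 = 695106*(1/472858) = 347553/236429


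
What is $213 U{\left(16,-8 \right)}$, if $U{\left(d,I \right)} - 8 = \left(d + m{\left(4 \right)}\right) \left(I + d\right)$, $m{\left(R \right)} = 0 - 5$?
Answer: $20448$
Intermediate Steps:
$m{\left(R \right)} = -5$
$U{\left(d,I \right)} = 8 + \left(-5 + d\right) \left(I + d\right)$ ($U{\left(d,I \right)} = 8 + \left(d - 5\right) \left(I + d\right) = 8 + \left(-5 + d\right) \left(I + d\right)$)
$213 U{\left(16,-8 \right)} = 213 \left(8 + 16^{2} - -40 - 80 - 128\right) = 213 \left(8 + 256 + 40 - 80 - 128\right) = 213 \cdot 96 = 20448$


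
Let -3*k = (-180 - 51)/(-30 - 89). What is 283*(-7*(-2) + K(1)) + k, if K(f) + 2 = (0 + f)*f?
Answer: 62532/17 ≈ 3678.4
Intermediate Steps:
K(f) = -2 + f² (K(f) = -2 + (0 + f)*f = -2 + f*f = -2 + f²)
k = -11/17 (k = -(-180 - 51)/(3*(-30 - 89)) = -(-77)/(-119) = -(-77)*(-1)/119 = -⅓*33/17 = -11/17 ≈ -0.64706)
283*(-7*(-2) + K(1)) + k = 283*(-7*(-2) + (-2 + 1²)) - 11/17 = 283*(14 + (-2 + 1)) - 11/17 = 283*(14 - 1) - 11/17 = 283*13 - 11/17 = 3679 - 11/17 = 62532/17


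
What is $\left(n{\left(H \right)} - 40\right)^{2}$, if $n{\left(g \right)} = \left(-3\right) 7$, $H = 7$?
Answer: $3721$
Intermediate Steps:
$n{\left(g \right)} = -21$
$\left(n{\left(H \right)} - 40\right)^{2} = \left(-21 - 40\right)^{2} = \left(-61\right)^{2} = 3721$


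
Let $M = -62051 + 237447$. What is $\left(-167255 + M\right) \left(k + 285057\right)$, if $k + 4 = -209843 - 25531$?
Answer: $404436739$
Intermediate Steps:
$k = -235378$ ($k = -4 - 235374 = -235378$)
$M = 175396$
$\left(-167255 + M\right) \left(k + 285057\right) = \left(-167255 + 175396\right) \left(-235378 + 285057\right) = 8141 \cdot 49679 = 404436739$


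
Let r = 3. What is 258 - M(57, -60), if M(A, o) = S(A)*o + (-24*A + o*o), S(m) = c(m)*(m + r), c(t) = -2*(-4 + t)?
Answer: -383574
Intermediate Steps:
c(t) = 8 - 2*t
S(m) = (3 + m)*(8 - 2*m) (S(m) = (8 - 2*m)*(m + 3) = (8 - 2*m)*(3 + m) = (3 + m)*(8 - 2*m))
M(A, o) = o**2 - 24*A + o*(24 - 2*A**2 + 2*A) (M(A, o) = (24 - 2*A**2 + 2*A)*o + (-24*A + o*o) = o*(24 - 2*A**2 + 2*A) + (-24*A + o**2) = o*(24 - 2*A**2 + 2*A) + (o**2 - 24*A) = o**2 - 24*A + o*(24 - 2*A**2 + 2*A))
258 - M(57, -60) = 258 - ((-60)**2 - 24*57 - 2*(-60)*(-4 + 57)*(3 + 57)) = 258 - (3600 - 1368 - 2*(-60)*53*60) = 258 - (3600 - 1368 + 381600) = 258 - 1*383832 = 258 - 383832 = -383574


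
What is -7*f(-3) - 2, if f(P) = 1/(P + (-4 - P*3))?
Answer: -11/2 ≈ -5.5000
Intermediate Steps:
f(P) = 1/(-4 - 2*P) (f(P) = 1/(P + (-4 - 3*P)) = 1/(-4 - 2*P))
-7*f(-3) - 2 = -(-7)/(4 + 2*(-3)) - 2 = -(-7)/(4 - 6) - 2 = -(-7)/(-2) - 2 = -(-7)*(-1)/2 - 2 = -7*½ - 2 = -7/2 - 2 = -11/2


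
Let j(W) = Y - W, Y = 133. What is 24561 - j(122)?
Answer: 24550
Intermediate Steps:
j(W) = 133 - W
24561 - j(122) = 24561 - (133 - 1*122) = 24561 - (133 - 122) = 24561 - 1*11 = 24561 - 11 = 24550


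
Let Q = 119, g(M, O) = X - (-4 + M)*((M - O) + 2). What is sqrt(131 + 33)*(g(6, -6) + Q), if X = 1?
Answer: 184*sqrt(41) ≈ 1178.2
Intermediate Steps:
g(M, O) = 1 - (-4 + M)*(2 + M - O) (g(M, O) = 1 - (-4 + M)*((M - O) + 2) = 1 - (-4 + M)*(2 + M - O))
sqrt(131 + 33)*(g(6, -6) + Q) = sqrt(131 + 33)*((9 - 1*6**2 - 4*(-6) + 2*6 + 6*(-6)) + 119) = sqrt(164)*((9 - 1*36 + 24 + 12 - 36) + 119) = (2*sqrt(41))*((9 - 36 + 24 + 12 - 36) + 119) = (2*sqrt(41))*(-27 + 119) = (2*sqrt(41))*92 = 184*sqrt(41)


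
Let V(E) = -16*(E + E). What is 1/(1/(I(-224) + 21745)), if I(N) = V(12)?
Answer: 21361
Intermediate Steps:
V(E) = -32*E
I(N) = -384 (I(N) = -32*12 = -384)
1/(1/(I(-224) + 21745)) = 1/(1/(-384 + 21745)) = 1/(1/21361) = 21361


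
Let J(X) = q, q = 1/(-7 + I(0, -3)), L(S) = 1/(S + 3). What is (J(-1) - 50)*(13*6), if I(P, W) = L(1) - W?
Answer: -19604/5 ≈ -3920.8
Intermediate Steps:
L(S) = 1/(3 + S)
I(P, W) = 1/4 - W (I(P, W) = 1/(3 + 1) - W = 1/4 - W)
q = -4/15 (q = 1/(-7 + (1/4 - 1*(-3))) = 1/(-7 + (1/4 + 3)) = 1/(-7 + 13/4) = 1/(-15/4) = -4/15 ≈ -0.26667)
J(X) = -4/15
(J(-1) - 50)*(13*6) = (-4/15 - 50)*(13*6) = -754/15*78 = -19604/5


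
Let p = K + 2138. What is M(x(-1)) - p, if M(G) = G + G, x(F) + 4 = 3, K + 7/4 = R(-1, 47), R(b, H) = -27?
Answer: -8445/4 ≈ -2111.3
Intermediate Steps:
K = -115/4 (K = -7/4 - 27 = -115/4 ≈ -28.750)
x(F) = -1 (x(F) = -4 + 3 = -1)
M(G) = 2*G
p = 8437/4 (p = -115/4 + 2138 = 8437/4 ≈ 2109.3)
M(x(-1)) - p = 2*(-1) - 1*8437/4 = -2 - 8437/4 = -8445/4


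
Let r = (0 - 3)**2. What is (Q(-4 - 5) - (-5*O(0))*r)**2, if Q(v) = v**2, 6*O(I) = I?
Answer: 6561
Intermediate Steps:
O(I) = I/6
r = 9 (r = (-3)**2 = 9)
(Q(-4 - 5) - (-5*O(0))*r)**2 = ((-4 - 5)**2 - (-5*0/6)*9)**2 = ((-9)**2 - (-5*0)*9)**2 = (81 - 0*9)**2 = (81 - 1*0)**2 = (81 + 0)**2 = 81**2 = 6561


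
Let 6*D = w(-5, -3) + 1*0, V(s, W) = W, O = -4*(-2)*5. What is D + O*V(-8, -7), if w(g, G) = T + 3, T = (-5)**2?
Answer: -826/3 ≈ -275.33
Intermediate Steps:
T = 25
w(g, G) = 28 (w(g, G) = 25 + 3 = 28)
O = 40 (O = 8*5 = 40)
D = 14/3 (D = (28 + 1*0)/6 = (28 + 0)/6 = (1/6)*28 = 14/3 ≈ 4.6667)
D + O*V(-8, -7) = 14/3 + 40*(-7) = 14/3 - 280 = -826/3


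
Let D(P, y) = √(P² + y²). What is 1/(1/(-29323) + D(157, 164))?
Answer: 29323/44320366668304 + 11177898277*√305/44320366668304 ≈ 0.0044046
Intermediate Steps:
1/(1/(-29323) + D(157, 164)) = 1/(1/(-29323) + √(157² + 164²)) = 1/(-1/29323 + √(24649 + 26896)) = 1/(-1/29323 + √51545) = 1/(-1/29323 + 13*√305)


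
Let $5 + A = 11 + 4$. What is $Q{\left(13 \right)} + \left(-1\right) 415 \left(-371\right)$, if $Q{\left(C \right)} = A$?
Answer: $153975$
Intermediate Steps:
$A = 10$ ($A = -5 + \left(11 + 4\right) = -5 + 15 = 10$)
$Q{\left(C \right)} = 10$
$Q{\left(13 \right)} + \left(-1\right) 415 \left(-371\right) = 10 + \left(-1\right) 415 \left(-371\right) = 10 - -153965 = 10 + 153965 = 153975$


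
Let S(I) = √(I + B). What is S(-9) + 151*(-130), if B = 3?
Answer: -19630 + I*√6 ≈ -19630.0 + 2.4495*I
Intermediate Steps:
S(I) = √(3 + I) (S(I) = √(I + 3) = √(3 + I))
S(-9) + 151*(-130) = √(3 - 9) + 151*(-130) = √(-6) - 19630 = I*√6 - 19630 = -19630 + I*√6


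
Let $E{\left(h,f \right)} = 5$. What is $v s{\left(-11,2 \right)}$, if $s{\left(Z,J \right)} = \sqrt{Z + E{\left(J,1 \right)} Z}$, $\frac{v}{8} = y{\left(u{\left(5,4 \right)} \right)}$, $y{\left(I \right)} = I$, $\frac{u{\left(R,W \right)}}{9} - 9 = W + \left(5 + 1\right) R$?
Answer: $3096 i \sqrt{66} \approx 25152.0 i$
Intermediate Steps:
$u{\left(R,W \right)} = 81 + 9 W + 54 R$ ($u{\left(R,W \right)} = 81 + 9 \left(W + \left(5 + 1\right) R\right) = 81 + 9 \left(W + 6 R\right) = 81 + \left(9 W + 54 R\right) = 81 + 9 W + 54 R$)
$v = 3096$ ($v = 8 \left(81 + 9 \cdot 4 + 54 \cdot 5\right) = 8 \left(81 + 36 + 270\right) = 8 \cdot 387 = 3096$)
$s{\left(Z,J \right)} = \sqrt{6} \sqrt{Z}$ ($s{\left(Z,J \right)} = \sqrt{Z + 5 Z} = \sqrt{6 Z} = \sqrt{6} \sqrt{Z}$)
$v s{\left(-11,2 \right)} = 3096 \sqrt{6} \sqrt{-11} = 3096 \sqrt{6} i \sqrt{11} = 3096 i \sqrt{66}$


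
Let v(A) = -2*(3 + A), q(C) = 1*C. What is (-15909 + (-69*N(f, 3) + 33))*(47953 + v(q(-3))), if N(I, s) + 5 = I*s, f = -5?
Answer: -695126688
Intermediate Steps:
N(I, s) = -5 + I*s
q(C) = C
v(A) = -6 - 2*A
(-15909 + (-69*N(f, 3) + 33))*(47953 + v(q(-3))) = (-15909 + (-69*(-5 - 5*3) + 33))*(47953 + (-6 - 2*(-3))) = (-15909 + (-69*(-5 - 15) + 33))*(47953 + (-6 + 6)) = (-15909 + (-69*(-20) + 33))*(47953 + 0) = (-15909 + (1380 + 33))*47953 = (-15909 + 1413)*47953 = -14496*47953 = -695126688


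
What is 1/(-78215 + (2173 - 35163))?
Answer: -1/111205 ≈ -8.9924e-6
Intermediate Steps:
1/(-78215 + (2173 - 35163)) = 1/(-78215 - 32990) = 1/(-111205) = -1/111205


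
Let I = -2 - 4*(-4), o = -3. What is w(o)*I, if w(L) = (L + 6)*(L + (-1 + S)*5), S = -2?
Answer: -756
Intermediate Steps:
I = 14 (I = -2 + 16 = 14)
w(L) = (-15 + L)*(6 + L) (w(L) = (L + 6)*(L + (-1 - 2)*5) = (6 + L)*(L - 3*5) = (6 + L)*(L - 15) = (6 + L)*(-15 + L) = (-15 + L)*(6 + L))
w(o)*I = (-90 + (-3)² - 9*(-3))*14 = (-90 + 9 + 27)*14 = -54*14 = -756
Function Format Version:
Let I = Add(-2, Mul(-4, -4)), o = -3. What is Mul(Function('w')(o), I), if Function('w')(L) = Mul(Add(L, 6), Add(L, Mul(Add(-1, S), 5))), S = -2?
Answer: -756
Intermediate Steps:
I = 14 (I = Add(-2, 16) = 14)
Function('w')(L) = Mul(Add(-15, L), Add(6, L)) (Function('w')(L) = Mul(Add(L, 6), Add(L, Mul(Add(-1, -2), 5))) = Mul(Add(6, L), Add(L, Mul(-3, 5))) = Mul(Add(6, L), Add(L, -15)) = Mul(Add(6, L), Add(-15, L)) = Mul(Add(-15, L), Add(6, L)))
Mul(Function('w')(o), I) = Mul(Add(-90, Pow(-3, 2), Mul(-9, -3)), 14) = Mul(Add(-90, 9, 27), 14) = Mul(-54, 14) = -756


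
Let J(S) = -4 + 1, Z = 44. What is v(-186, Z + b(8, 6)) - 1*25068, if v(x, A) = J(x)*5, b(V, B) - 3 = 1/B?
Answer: -25083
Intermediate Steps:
b(V, B) = 3 + 1/B
J(S) = -3
v(x, A) = -15 (v(x, A) = -3*5 = -15)
v(-186, Z + b(8, 6)) - 1*25068 = -15 - 1*25068 = -15 - 25068 = -25083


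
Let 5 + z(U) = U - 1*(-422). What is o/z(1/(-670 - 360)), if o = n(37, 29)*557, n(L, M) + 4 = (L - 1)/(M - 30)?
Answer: -22948400/429509 ≈ -53.429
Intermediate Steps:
z(U) = 417 + U (z(U) = -5 + (U - 1*(-422)) = -5 + (U + 422) = -5 + (422 + U) = 417 + U)
n(L, M) = -4 + (-1 + L)/(-30 + M) (n(L, M) = -4 + (L - 1)/(M - 30) = -4 + (-1 + L)/(-30 + M))
o = -22280 (o = ((119 + 37 - 4*29)/(-30 + 29))*557 = ((119 + 37 - 116)/(-1))*557 = -1*40*557 = -40*557 = -22280)
o/z(1/(-670 - 360)) = -22280/(417 + 1/(-670 - 360)) = -22280/(417 + 1/(-1030)) = -22280/(417 - 1/1030) = -22280/429509/1030 = -22280*1030/429509 = -22948400/429509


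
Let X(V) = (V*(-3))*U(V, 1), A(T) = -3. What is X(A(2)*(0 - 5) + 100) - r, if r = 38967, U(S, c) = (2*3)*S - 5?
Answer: -275292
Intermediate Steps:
U(S, c) = -5 + 6*S (U(S, c) = 6*S - 5 = -5 + 6*S)
X(V) = -3*V*(-5 + 6*V) (X(V) = (V*(-3))*(-5 + 6*V) = (-3*V)*(-5 + 6*V) = -3*V*(-5 + 6*V))
X(A(2)*(0 - 5) + 100) - r = 3*(-3*(0 - 5) + 100)*(5 - 6*(-3*(0 - 5) + 100)) - 1*38967 = 3*(-3*(-5) + 100)*(5 - 6*(-3*(-5) + 100)) - 38967 = 3*(15 + 100)*(5 - 6*(15 + 100)) - 38967 = 3*115*(5 - 6*115) - 38967 = 3*115*(5 - 690) - 38967 = 3*115*(-685) - 38967 = -236325 - 38967 = -275292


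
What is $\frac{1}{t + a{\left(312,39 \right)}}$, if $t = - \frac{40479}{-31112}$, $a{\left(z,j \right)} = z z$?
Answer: $\frac{31112}{3028607007} \approx 1.0273 \cdot 10^{-5}$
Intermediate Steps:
$a{\left(z,j \right)} = z^{2}$
$t = \frac{40479}{31112}$ ($t = \left(-40479\right) \left(- \frac{1}{31112}\right) = \frac{40479}{31112} \approx 1.3011$)
$\frac{1}{t + a{\left(312,39 \right)}} = \frac{1}{\frac{40479}{31112} + 312^{2}} = \frac{1}{\frac{40479}{31112} + 97344} = \frac{1}{\frac{3028607007}{31112}} = \frac{31112}{3028607007}$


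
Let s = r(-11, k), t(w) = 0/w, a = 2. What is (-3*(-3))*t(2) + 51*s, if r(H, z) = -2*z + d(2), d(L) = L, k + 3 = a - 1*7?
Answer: 918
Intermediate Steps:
k = -8 (k = -3 + (2 - 1*7) = -3 + (2 - 7) = -3 - 5 = -8)
t(w) = 0
r(H, z) = 2 - 2*z (r(H, z) = -2*z + 2 = 2 - 2*z)
s = 18 (s = 2 - 2*(-8) = 2 + 16 = 18)
(-3*(-3))*t(2) + 51*s = -3*(-3)*0 + 51*18 = 9*0 + 918 = 0 + 918 = 918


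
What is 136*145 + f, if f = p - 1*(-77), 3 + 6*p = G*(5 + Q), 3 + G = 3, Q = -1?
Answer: 39593/2 ≈ 19797.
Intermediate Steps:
G = 0 (G = -3 + 3 = 0)
p = -½ (p = -½ + (0*(5 - 1))/6 = -½ + (0*4)/6 = -½ + (⅙)*0 = -½ + 0 = -½ ≈ -0.50000)
f = 153/2 (f = -½ - 1*(-77) = -½ + 77 = 153/2 ≈ 76.500)
136*145 + f = 136*145 + 153/2 = 19720 + 153/2 = 39593/2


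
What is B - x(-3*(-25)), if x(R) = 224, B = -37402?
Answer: -37626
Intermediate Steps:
B - x(-3*(-25)) = -37402 - 1*224 = -37402 - 224 = -37626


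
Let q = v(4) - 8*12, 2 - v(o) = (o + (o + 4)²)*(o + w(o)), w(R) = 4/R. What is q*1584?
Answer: -687456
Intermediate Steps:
v(o) = 2 - (o + (4 + o)²)*(o + 4/o) (v(o) = 2 - (o + (o + 4)²)*(o + 4/o) = 2 - (o + (4 + o)²)*(o + 4/o))
q = -434 (q = (-34 - 1*4³ - 64/4 - 20*4 - 9*4²) - 8*12 = (-34 - 1*64 - 64*¼ - 80 - 9*16) - 96 = (-34 - 64 - 16 - 80 - 144) - 96 = -338 - 96 = -434)
q*1584 = -434*1584 = -687456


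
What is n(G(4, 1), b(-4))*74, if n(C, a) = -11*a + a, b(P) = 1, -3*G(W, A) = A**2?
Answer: -740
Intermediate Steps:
G(W, A) = -A**2/3
n(C, a) = -10*a
n(G(4, 1), b(-4))*74 = -10*1*74 = -10*74 = -740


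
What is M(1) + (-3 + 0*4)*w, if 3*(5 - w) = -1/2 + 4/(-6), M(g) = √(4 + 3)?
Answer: -97/6 + √7 ≈ -13.521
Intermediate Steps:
M(g) = √7
w = 97/18 (w = 5 - (-1/2 + 4/(-6))/3 = 5 - (-1*½ + 4*(-⅙))/3 = 5 - (-½ - ⅔)/3 = 5 - ⅓*(-7/6) = 5 + 7/18 = 97/18 ≈ 5.3889)
M(1) + (-3 + 0*4)*w = √7 + (-3 + 0*4)*(97/18) = √7 + (-3 + 0)*(97/18) = √7 - 3*97/18 = √7 - 97/6 = -97/6 + √7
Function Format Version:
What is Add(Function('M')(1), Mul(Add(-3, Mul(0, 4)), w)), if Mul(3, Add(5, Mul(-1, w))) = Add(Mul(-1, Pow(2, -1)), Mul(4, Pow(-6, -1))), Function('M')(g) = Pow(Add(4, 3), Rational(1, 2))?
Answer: Add(Rational(-97, 6), Pow(7, Rational(1, 2))) ≈ -13.521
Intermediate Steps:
Function('M')(g) = Pow(7, Rational(1, 2))
w = Rational(97, 18) (w = Add(5, Mul(Rational(-1, 3), Add(Mul(-1, Pow(2, -1)), Mul(4, Pow(-6, -1))))) = Add(5, Mul(Rational(-1, 3), Add(Mul(-1, Rational(1, 2)), Mul(4, Rational(-1, 6))))) = Add(5, Mul(Rational(-1, 3), Add(Rational(-1, 2), Rational(-2, 3)))) = Add(5, Mul(Rational(-1, 3), Rational(-7, 6))) = Add(5, Rational(7, 18)) = Rational(97, 18) ≈ 5.3889)
Add(Function('M')(1), Mul(Add(-3, Mul(0, 4)), w)) = Add(Pow(7, Rational(1, 2)), Mul(Add(-3, Mul(0, 4)), Rational(97, 18))) = Add(Pow(7, Rational(1, 2)), Mul(Add(-3, 0), Rational(97, 18))) = Add(Pow(7, Rational(1, 2)), Mul(-3, Rational(97, 18))) = Add(Pow(7, Rational(1, 2)), Rational(-97, 6)) = Add(Rational(-97, 6), Pow(7, Rational(1, 2)))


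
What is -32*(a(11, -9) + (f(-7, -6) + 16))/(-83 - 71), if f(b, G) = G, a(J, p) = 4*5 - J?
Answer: 304/77 ≈ 3.9481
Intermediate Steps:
a(J, p) = 20 - J
-32*(a(11, -9) + (f(-7, -6) + 16))/(-83 - 71) = -32*((20 - 1*11) + (-6 + 16))/(-83 - 71) = -32*((20 - 11) + 10)/(-154) = -32*(9 + 10)*(-1)/154 = -608*(-1)/154 = -32*(-19/154) = 304/77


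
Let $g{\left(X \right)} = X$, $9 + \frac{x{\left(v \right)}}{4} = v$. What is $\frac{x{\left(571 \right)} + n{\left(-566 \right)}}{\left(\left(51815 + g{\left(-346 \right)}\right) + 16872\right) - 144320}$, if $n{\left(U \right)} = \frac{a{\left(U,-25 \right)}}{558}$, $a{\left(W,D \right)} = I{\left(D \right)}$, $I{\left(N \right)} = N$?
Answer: $- \frac{1254359}{42396282} \approx -0.029587$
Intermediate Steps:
$a{\left(W,D \right)} = D$
$x{\left(v \right)} = -36 + 4 v$
$n{\left(U \right)} = - \frac{25}{558}$
$\frac{x{\left(571 \right)} + n{\left(-566 \right)}}{\left(\left(51815 + g{\left(-346 \right)}\right) + 16872\right) - 144320} = \frac{\left(-36 + 4 \cdot 571\right) - \frac{25}{558}}{\left(\left(51815 - 346\right) + 16872\right) - 144320} = \frac{\left(-36 + 2284\right) - \frac{25}{558}}{\left(51469 + 16872\right) - 144320} = \frac{2248 - \frac{25}{558}}{68341 - 144320} = \frac{1254359}{558 \left(-75979\right)} = \frac{1254359}{558} \left(- \frac{1}{75979}\right) = - \frac{1254359}{42396282}$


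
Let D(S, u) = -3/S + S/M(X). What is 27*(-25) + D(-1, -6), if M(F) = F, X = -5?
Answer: -3359/5 ≈ -671.80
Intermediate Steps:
D(S, u) = -3/S - S/5 (D(S, u) = -3/S + S/(-5) = -3/S + S*(-1/5) = -3/S - S/5)
27*(-25) + D(-1, -6) = 27*(-25) + (-3/(-1) - 1/5*(-1)) = -675 + (-3*(-1) + 1/5) = -675 + (3 + 1/5) = -675 + 16/5 = -3359/5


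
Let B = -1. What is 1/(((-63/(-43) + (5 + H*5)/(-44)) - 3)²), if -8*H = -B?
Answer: 229098496/611919169 ≈ 0.37439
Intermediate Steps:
H = -⅛ (H = -(-1)*(-1)/8 = -⅛*1 = -⅛ ≈ -0.12500)
1/(((-63/(-43) + (5 + H*5)/(-44)) - 3)²) = 1/(((-63/(-43) + (5 - ⅛*5)/(-44)) - 3)²) = 1/(((-63*(-1/43) + (5 - 5/8)*(-1/44)) - 3)²) = 1/(((63/43 + (35/8)*(-1/44)) - 3)²) = 1/(((63/43 - 35/352) - 3)²) = 1/((20671/15136 - 3)²) = 1/((-24737/15136)²) = 1/(611919169/229098496) = 229098496/611919169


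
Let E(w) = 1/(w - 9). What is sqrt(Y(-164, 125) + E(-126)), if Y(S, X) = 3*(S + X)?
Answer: 2*I*sqrt(59235)/45 ≈ 10.817*I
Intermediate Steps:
Y(S, X) = 3*S + 3*X
E(w) = 1/(-9 + w)
sqrt(Y(-164, 125) + E(-126)) = sqrt((3*(-164) + 3*125) + 1/(-9 - 126)) = sqrt((-492 + 375) + 1/(-135)) = sqrt(-117 - 1/135) = sqrt(-15796/135) = 2*I*sqrt(59235)/45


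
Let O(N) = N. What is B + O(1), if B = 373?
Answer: 374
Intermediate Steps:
B + O(1) = 373 + 1 = 374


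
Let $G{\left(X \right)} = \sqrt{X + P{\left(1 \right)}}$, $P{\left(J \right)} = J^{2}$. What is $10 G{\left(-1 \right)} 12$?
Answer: $0$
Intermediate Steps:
$G{\left(X \right)} = \sqrt{1 + X}$ ($G{\left(X \right)} = \sqrt{X + 1^{2}} = \sqrt{X + 1} = \sqrt{1 + X}$)
$10 G{\left(-1 \right)} 12 = 10 \sqrt{1 - 1} \cdot 12 = 10 \sqrt{0} \cdot 12 = 10 \cdot 0 \cdot 12 = 0 \cdot 12 = 0$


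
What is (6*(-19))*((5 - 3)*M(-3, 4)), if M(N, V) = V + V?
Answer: -1824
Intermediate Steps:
M(N, V) = 2*V
(6*(-19))*((5 - 3)*M(-3, 4)) = (6*(-19))*((5 - 3)*(2*4)) = -228*8 = -114*16 = -1824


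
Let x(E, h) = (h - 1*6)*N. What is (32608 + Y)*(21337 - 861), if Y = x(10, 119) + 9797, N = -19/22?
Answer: 9529151594/11 ≈ 8.6629e+8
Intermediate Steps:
N = -19/22 (N = -19*1/22 = -19/22 ≈ -0.86364)
x(E, h) = 57/11 - 19*h/22 (x(E, h) = (h - 1*6)*(-19/22) = (h - 6)*(-19/22) = (-6 + h)*(-19/22) = 57/11 - 19*h/22)
Y = 213387/22 (Y = (57/11 - 19/22*119) + 9797 = (57/11 - 2261/22) + 9797 = -2147/22 + 9797 = 213387/22 ≈ 9699.4)
(32608 + Y)*(21337 - 861) = (32608 + 213387/22)*(21337 - 861) = (930763/22)*20476 = 9529151594/11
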